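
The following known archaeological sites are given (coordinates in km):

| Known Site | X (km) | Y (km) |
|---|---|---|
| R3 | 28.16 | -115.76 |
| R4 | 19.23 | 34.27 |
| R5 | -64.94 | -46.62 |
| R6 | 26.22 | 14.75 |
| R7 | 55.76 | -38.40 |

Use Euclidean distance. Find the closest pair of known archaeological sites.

Pairwise distances:
R3–R4: 150.30 km
R3–R5: 115.97 km
R3–R6: 130.52 km
R3–R7: 82.14 km
R4–R5: 116.74 km
R4–R6: 20.73 km
R4–R7: 81.33 km
R5–R6: 109.89 km
R5–R7: 120.98 km
R6–R7: 60.81 km
Closest pair: R4–R6 at 20.73 km.

R4 and R6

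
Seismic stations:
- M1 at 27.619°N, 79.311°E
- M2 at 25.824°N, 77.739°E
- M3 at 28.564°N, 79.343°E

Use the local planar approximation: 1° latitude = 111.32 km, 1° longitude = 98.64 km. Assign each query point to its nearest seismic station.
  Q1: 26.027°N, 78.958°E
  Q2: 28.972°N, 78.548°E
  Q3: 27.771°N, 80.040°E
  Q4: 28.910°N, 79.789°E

Q1→M2; Q2→M3; Q3→M1; Q4→M3

Q1 at 26.027°N, 78.958°E:
  M1: √((1.592·111.32)² + (0.353·98.64)²) = √(31407.43880 + 1212.42683) = 180.610 km
  M2: √((-0.203·111.32)² + (-1.219·98.64)²) = √(510.66780 + 14458.17704) = 122.347 km
  M3: √((2.537·111.32)² + (0.385·98.64)²) = √(79760.40119 + 1442.20696) = 284.961 km
  → nearest: M2 (122.347 km)
Q2 at 28.972°N, 78.548°E:
  M1: √((-1.353·111.32)² + (0.763·98.64)²) = √(22685.16741 + 5664.41681) = 168.373 km
  M2: √((-3.148·111.32)² + (-0.809·98.64)²) = √(122804.94154 + 6368.00170) = 359.406 km
  M3: √((-0.408·111.32)² + (0.795·98.64)²) = √(2062.84559 + 6149.50819) = 90.622 km
  → nearest: M3 (90.622 km)
Q3 at 27.771°N, 80.040°E:
  M1: √((-0.152·111.32)² + (-0.729·98.64)²) = √(286.30806 + 5170.84100) = 73.873 km
  M2: √((-1.947·111.32)² + (-2.301·98.64)²) = √(46976.24494 + 51515.67142) = 313.834 km
  M3: √((0.793·111.32)² + (-0.697·98.64)²) = √(7792.78636 + 4726.84850) = 111.891 km
  → nearest: M1 (73.873 km)
Q4 at 28.910°N, 79.789°E:
  M1: √((-1.291·111.32)² + (-0.478·98.64)²) = √(20653.74829 + 2223.11496) = 151.251 km
  M2: √((-3.086·111.32)² + (-2.050·98.64)²) = √(118015.27936 + 40889.69294) = 398.629 km
  M3: √((-0.346·111.32)² + (-0.446·98.64)²) = √(1483.53772 + 1935.42276) = 58.472 km
  → nearest: M3 (58.472 km)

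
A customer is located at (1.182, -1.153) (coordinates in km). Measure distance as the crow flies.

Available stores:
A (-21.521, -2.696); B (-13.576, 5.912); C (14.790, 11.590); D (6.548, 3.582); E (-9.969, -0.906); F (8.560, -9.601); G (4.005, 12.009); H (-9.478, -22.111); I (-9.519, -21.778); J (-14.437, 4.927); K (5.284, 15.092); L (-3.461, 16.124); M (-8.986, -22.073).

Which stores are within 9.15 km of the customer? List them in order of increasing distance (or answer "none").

Distances from (1.182, -1.153):
A: √((-22.703)² + (-1.543)²) = √(515.42621 + 2.38085) = 22.755 km
B: √((-14.758)² + (7.065)²) = √(217.79856 + 49.91422) = 16.362 km
C: √((13.608)² + (12.743)²) = √(185.17766 + 162.38405) = 18.643 km
D: √((5.366)² + (4.735)²) = √(28.79396 + 22.42022) = 7.156 km
E: √((-11.151)² + (0.247)²) = √(124.34480 + 0.06101) = 11.154 km
F: √((7.378)² + (-8.448)²) = √(54.43488 + 71.36870) = 11.216 km
G: √((2.823)² + (13.162)²) = √(7.96933 + 173.23824) = 13.461 km
H: √((-10.660)² + (-20.958)²) = √(113.63560 + 439.23776) = 23.513 km
I: √((-10.701)² + (-20.625)²) = √(114.51140 + 425.39062) = 23.236 km
J: √((-15.619)² + (6.080)²) = √(243.95316 + 36.96640) = 16.761 km
K: √((4.102)² + (16.245)²) = √(16.82640 + 263.90003) = 16.755 km
L: √((-4.643)² + (17.277)²) = √(21.55745 + 298.49473) = 17.890 km
M: √((-10.168)² + (-20.920)²) = √(103.38822 + 437.64640) = 23.260 km
Threshold 9.15 km: D (7.156 km) is within range.

D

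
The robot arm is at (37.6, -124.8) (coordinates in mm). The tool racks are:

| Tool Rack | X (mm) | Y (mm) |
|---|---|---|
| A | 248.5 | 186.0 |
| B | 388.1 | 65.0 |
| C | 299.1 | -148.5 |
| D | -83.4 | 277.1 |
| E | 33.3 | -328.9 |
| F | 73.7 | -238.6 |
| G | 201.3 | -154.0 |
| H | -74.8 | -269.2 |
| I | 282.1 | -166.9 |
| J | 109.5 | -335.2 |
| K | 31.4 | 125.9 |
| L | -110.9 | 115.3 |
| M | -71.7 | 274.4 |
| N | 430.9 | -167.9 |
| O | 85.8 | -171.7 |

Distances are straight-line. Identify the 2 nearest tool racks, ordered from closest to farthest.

Distances from (37.6, -124.8):
A: 375.6 mm
B: 398.6 mm
C: 262.6 mm
D: 419.7 mm
E: 204.1 mm
F: 119.4 mm
G: 166.3 mm
H: 183.0 mm
I: 248.1 mm
J: 222.3 mm
K: 250.8 mm
L: 282.3 mm
M: 413.9 mm
N: 395.7 mm
O: 67.3 mm
Sorted: O (67.3 mm) < F (119.4 mm) < G (166.3 mm) < H (183.0 mm) < …

O, F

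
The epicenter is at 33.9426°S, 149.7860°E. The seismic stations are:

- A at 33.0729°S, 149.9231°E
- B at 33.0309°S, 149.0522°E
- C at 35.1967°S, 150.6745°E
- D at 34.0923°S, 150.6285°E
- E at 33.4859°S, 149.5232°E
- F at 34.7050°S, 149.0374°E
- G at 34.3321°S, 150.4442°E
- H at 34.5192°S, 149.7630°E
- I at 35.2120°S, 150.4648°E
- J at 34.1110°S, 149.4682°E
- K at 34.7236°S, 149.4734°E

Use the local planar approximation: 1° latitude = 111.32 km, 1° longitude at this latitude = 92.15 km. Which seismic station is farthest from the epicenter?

Distances from 33.9426°S, 149.7860°E:
A: √((0.8697·111.32)² + (0.1371·92.15)²) = √(9373.145000 + 159.612018) = 97.6358 km
B: √((0.9117·111.32)² + (-0.7338·92.15)²) = √(10300.310223 + 4572.419771) = 121.9538 km
C: √((-1.2541·111.32)² + (0.8885·92.15)²) = √(19489.950272 + 6703.560656) = 161.8441 km
D: √((-0.1497·111.32)² + (0.8425·92.15)²) = √(277.709026 + 6027.406723) = 79.4048 km
E: √((0.4567·111.32)² + (-0.2628·92.15)²) = √(2584.689738 + 586.464058) = 56.3130 km
F: √((-0.7624·111.32)² + (-0.7486·92.15)²) = √(7202.979364 + 4758.721893) = 109.3696 km
G: √((-0.3895·111.32)² + (0.6582·92.15)²) = √(1880.015022 + 3678.802179) = 74.5575 km
H: √((-0.5766·111.32)² + (-0.0230·92.15)²) = √(4119.985347 + 4.492068) = 64.2221 km
I: √((-1.2694·111.32)² + (0.6788·92.15)²) = √(19968.405313 + 3912.680144) = 154.5351 km
J: √((-0.1684·111.32)² + (-0.3178·92.15)²) = √(351.423314 + 857.627039) = 34.7714 km
K: √((-0.7810·111.32)² + (-0.3126·92.15)²) = √(7558.723570 + 829.790821) = 91.5888 km
Maximum: C at 161.8441 km.

C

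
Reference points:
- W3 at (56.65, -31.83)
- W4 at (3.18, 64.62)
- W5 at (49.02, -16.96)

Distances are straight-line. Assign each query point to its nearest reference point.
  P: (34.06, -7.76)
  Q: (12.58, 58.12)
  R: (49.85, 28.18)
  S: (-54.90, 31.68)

P→W5; Q→W4; R→W5; S→W4

P at (34.06, -7.76):
  W3: 33.01
  W4: 78.69
  W5: 17.56
  → nearest: W5 (17.56)
Q at (12.58, 58.12):
  W3: 100.17
  W4: 11.43
  W5: 83.46
  → nearest: W4 (11.43)
R at (49.85, 28.18):
  W3: 60.39
  W4: 59.21
  W5: 45.15
  → nearest: W5 (45.15)
S at (-54.90, 31.68):
  W3: 128.36
  W4: 66.77
  W5: 114.74
  → nearest: W4 (66.77)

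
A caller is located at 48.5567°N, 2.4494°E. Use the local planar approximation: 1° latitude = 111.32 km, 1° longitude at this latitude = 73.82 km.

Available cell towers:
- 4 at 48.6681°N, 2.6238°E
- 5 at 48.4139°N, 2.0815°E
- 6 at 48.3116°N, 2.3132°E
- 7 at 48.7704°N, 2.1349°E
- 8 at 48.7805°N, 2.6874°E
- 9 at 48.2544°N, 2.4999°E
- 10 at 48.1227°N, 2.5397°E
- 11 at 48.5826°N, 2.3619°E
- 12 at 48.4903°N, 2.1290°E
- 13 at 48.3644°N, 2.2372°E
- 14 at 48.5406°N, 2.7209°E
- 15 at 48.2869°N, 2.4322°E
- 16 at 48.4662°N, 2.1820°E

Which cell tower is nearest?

11

Distances from 48.5567°N, 2.4494°E:
4: √((0.1114·111.32)² + (0.1744·73.82)²) = √(153.785991 + 165.745232) = 17.8754 km
5: √((-0.1428·111.32)² + (-0.3679·73.82)²) = √(252.698585 + 737.577496) = 31.4687 km
6: √((-0.2451·111.32)² + (-0.1362·73.82)²) = √(744.445686 + 101.088627) = 29.0781 km
7: √((0.2137·111.32)² + (-0.3145·73.82)²) = √(565.920518 + 539.000765) = 33.2404 km
8: √((0.2238·111.32)² + (0.2380·73.82)²) = √(620.678297 + 308.675383) = 30.4853 km
9: √((-0.3023·111.32)² + (0.0505·73.82)²) = √(1132.459527 + 13.897313) = 33.8579 km
10: √((-0.4340·111.32)² + (0.0903·73.82)²) = √(2334.134374 + 44.434836) = 48.7706 km
11: √((0.0259·111.32)² + (-0.0875·73.82)²) = √(8.312773 + 41.721911) = 7.0735 km
12: √((-0.0664·111.32)² + (-0.3204·73.82)²) = √(54.636460 + 559.413698) = 24.7800 km
13: √((-0.1923·111.32)² + (-0.2122·73.82)²) = √(458.252628 + 245.379818) = 26.5261 km
14: √((-0.0161·111.32)² + (0.2715·73.82)²) = √(3.212167 + 401.686975) = 20.1221 km
15: √((-0.2698·111.32)² + (-0.0172·73.82)²) = √(902.049325 + 1.612148) = 30.0610 km
16: √((-0.0905·111.32)² + (-0.2674·73.82)²) = √(101.494744 + 389.646597) = 22.1617 km
Minimum: 11 at 7.0735 km.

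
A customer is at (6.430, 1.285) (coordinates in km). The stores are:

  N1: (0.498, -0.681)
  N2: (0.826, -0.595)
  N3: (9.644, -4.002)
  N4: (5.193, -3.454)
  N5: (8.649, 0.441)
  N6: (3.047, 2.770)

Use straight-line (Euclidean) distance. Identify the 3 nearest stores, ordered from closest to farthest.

Distances from (6.430, 1.285):
N1: 6.249 km
N2: 5.911 km
N3: 6.187 km
N4: 4.898 km
N5: 2.374 km
N6: 3.695 km
Sorted: N5 (2.374 km) < N6 (3.695 km) < N4 (4.898 km) < N2 (5.911 km) < N3 (6.187 km) < …

N5, N6, N4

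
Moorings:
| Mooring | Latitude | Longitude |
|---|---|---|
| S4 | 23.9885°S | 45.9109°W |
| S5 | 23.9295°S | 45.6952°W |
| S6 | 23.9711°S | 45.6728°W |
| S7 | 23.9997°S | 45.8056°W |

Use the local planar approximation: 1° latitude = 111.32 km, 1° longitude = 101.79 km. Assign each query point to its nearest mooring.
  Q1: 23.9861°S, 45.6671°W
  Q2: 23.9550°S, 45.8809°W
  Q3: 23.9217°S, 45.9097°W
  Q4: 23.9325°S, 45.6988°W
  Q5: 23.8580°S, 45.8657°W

Q1→S6; Q2→S4; Q3→S4; Q4→S5; Q5→S4

Q1 at 23.9861°S, 45.6671°W:
  S4: √((-0.0024·111.32)² + (-0.2438·101.79)²) = √(0.071379 + 615.853808) = 24.8178 km
  S5: √((0.0566·111.32)² + (-0.0281·101.79)²) = √(39.698972 + 8.181310) = 6.9196 km
  S6: √((0.0150·111.32)² + (-0.0057·101.79)²) = √(2.788232 + 0.336636) = 1.7677 km
  S7: √((-0.0136·111.32)² + (-0.1385·101.79)²) = √(2.292051 + 198.751207) = 14.1790 km
  → nearest: S6 (1.7677 km)
Q2 at 23.9550°S, 45.8809°W:
  S4: √((-0.0335·111.32)² + (-0.0300·101.79)²) = √(13.907082 + 9.325084) = 4.8200 km
  S5: √((0.0255·111.32)² + (0.1857·101.79)²) = √(8.057991 + 357.300839) = 19.1144 km
  S6: √((-0.0161·111.32)² + (0.2081·101.79)²) = √(3.212167 + 448.698264) = 21.2582 km
  S7: √((-0.0447·111.32)² + (0.0753·101.79)²) = √(24.760616 + 58.748960) = 9.1384 km
  → nearest: S4 (4.8200 km)
Q3 at 23.9217°S, 45.9097°W:
  S4: √((-0.0668·111.32)² + (-0.0012·101.79)²) = √(55.296714 + 0.014920) = 7.4372 km
  S5: √((-0.0078·111.32)² + (0.2145·101.79)²) = √(0.753938 + 476.721591) = 21.8512 km
  S6: √((-0.0494·111.32)² + (0.2369·101.79)²) = √(30.241289 + 581.487456) = 24.7332 km
  S7: √((-0.0780·111.32)² + (0.1041·101.79)²) = √(75.393794 + 112.282400) = 13.6995 km
  → nearest: S4 (7.4372 km)
Q4 at 23.9325°S, 45.6988°W:
  S4: √((-0.0560·111.32)² + (-0.2121·101.79)²) = √(38.861759 + 466.113376) = 22.4717 km
  S5: √((0.0030·111.32)² + (0.0036·101.79)²) = √(0.111529 + 0.134281) = 0.4958 km
  S6: √((-0.0386·111.32)² + (0.0260·101.79)²) = √(18.463796 + 7.004174) = 5.0466 km
  S7: √((-0.0672·111.32)² + (-0.1068·101.79)²) = √(55.960932 + 118.182381) = 13.1963 km
  → nearest: S5 (0.4958 km)
Q5 at 23.8580°S, 45.8657°W:
  S4: √((-0.1305·111.32)² + (-0.0452·101.79)²) = √(211.041283 + 21.168354) = 15.2384 km
  S5: √((-0.0715·111.32)² + (0.1705·101.79)²) = √(63.351730 + 301.202793) = 19.0933 km
  S6: √((-0.1131·111.32)² + (0.1929·101.79)²) = √(158.515453 + 385.544653) = 23.3251 km
  S7: √((-0.1417·111.32)² + (0.0601·101.79)²) = √(248.820464 + 37.424773) = 16.9188 km
  → nearest: S4 (15.2384 km)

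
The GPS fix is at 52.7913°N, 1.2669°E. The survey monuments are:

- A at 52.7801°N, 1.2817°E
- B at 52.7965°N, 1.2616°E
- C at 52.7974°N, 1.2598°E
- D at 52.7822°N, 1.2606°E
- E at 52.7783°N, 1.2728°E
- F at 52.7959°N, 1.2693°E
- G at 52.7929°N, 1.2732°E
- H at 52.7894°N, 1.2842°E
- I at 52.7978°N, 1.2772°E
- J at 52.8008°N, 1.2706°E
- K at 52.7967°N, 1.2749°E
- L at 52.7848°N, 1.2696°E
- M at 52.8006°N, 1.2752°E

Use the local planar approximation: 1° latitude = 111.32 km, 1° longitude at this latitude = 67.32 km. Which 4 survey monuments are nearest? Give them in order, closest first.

G, F, B, L

Distances from 52.7913°N, 1.2669°E:
A: √((-0.0112·111.32)² + (0.0148·67.32)²) = √(1.554470 + 0.992685) = 1.5960 km
B: √((0.0052·111.32)² + (-0.0053·67.32)²) = √(0.335084 + 0.127303) = 0.6800 km
C: √((0.0061·111.32)² + (-0.0071·67.32)²) = √(0.461112 + 0.228457) = 0.8304 km
D: √((-0.0091·111.32)² + (-0.0063·67.32)²) = √(1.026193 + 0.179874) = 1.0982 km
E: √((-0.0130·111.32)² + (0.0059·67.32)²) = √(2.094272 + 0.157758) = 1.5007 km
F: √((0.0046·111.32)² + (0.0024·67.32)²) = √(0.262218 + 0.026104) = 0.5370 km
G: √((0.0016·111.32)² + (0.0063·67.32)²) = √(0.031724 + 0.179874) = 0.4600 km
H: √((-0.0019·111.32)² + (0.0173·67.32)²) = √(0.044736 + 1.356377) = 1.1837 km
I: √((0.0065·111.32)² + (0.0103·67.32)²) = √(0.523568 + 0.480798) = 1.0022 km
J: √((0.0095·111.32)² + (0.0037·67.32)²) = √(1.118391 + 0.062043) = 1.0865 km
K: √((0.0054·111.32)² + (0.0080·67.32)²) = √(0.361355 + 0.290047) = 0.8071 km
L: √((-0.0065·111.32)² + (0.0027·67.32)²) = √(0.523568 + 0.033038) = 0.7461 km
M: √((0.0093·111.32)² + (0.0083·67.32)²) = √(1.071796 + 0.312208) = 1.1764 km
Sorted: G (0.4600 km) < F (0.5370 km) < B (0.6800 km) < L (0.7461 km) < K (0.8071 km) < C (0.8304 km) < …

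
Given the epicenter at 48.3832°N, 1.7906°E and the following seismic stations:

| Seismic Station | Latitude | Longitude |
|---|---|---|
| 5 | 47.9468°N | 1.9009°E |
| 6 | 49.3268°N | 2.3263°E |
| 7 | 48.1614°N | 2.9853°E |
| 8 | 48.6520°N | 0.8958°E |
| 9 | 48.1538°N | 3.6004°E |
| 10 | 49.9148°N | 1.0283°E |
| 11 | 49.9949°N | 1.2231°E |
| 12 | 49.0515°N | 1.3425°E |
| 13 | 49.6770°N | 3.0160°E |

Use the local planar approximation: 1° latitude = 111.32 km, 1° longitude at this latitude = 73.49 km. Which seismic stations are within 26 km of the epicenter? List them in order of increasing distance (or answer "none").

Distances from 48.3832°N, 1.7906°E:
5: 49.2517 km
6: 112.1767 km
7: 91.2042 km
8: 72.2468 km
9: 135.4316 km
10: 179.4655 km
11: 184.1980 km
12: 81.3577 km
13: 169.8625 km
Threshold 26 km: none within range.

none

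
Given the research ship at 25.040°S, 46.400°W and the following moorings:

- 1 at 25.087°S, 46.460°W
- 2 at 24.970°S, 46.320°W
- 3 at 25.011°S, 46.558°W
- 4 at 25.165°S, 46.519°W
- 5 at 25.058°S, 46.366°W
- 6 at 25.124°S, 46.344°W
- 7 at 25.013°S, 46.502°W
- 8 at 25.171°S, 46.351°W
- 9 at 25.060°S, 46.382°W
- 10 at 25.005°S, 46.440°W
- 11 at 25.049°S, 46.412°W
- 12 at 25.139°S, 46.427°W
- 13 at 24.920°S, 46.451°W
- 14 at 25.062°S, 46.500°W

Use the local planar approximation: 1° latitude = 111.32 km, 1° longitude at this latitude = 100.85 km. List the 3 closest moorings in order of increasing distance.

Distances from 25.040°S, 46.400°W:
1: 7.999 km
2: 11.217 km
3: 16.258 km
4: 18.375 km
5: 3.971 km
6: 10.924 km
7: 10.717 km
8: 15.397 km
9: 2.873 km
10: 5.608 km
11: 1.571 km
12: 11.352 km
13: 14.314 km
14: 10.378 km
Sorted: 11 (1.571 km) < 9 (2.873 km) < 5 (3.971 km) < 10 (5.608 km) < 1 (7.999 km) < …

11, 9, 5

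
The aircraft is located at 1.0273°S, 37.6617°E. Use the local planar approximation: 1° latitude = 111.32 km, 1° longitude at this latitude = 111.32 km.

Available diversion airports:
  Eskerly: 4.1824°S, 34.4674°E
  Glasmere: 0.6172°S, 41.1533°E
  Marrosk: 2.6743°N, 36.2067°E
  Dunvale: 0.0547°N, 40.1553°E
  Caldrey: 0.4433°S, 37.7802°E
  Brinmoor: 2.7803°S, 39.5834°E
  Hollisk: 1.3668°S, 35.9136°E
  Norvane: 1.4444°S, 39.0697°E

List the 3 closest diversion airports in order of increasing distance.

Distances from 1.0273°S, 37.6617°E:
Eskerly: 499.8034 km
Glasmere: 391.3567 km
Marrosk: 442.7524 km
Dunvale: 302.5932 km
Caldrey: 66.3357 km
Brinmoor: 289.5591 km
Hollisk: 198.2344 km
Norvane: 163.4713 km
Sorted: Caldrey (66.3357 km) < Norvane (163.4713 km) < Hollisk (198.2344 km) < Brinmoor (289.5591 km) < Dunvale (302.5932 km) < …

Caldrey, Norvane, Hollisk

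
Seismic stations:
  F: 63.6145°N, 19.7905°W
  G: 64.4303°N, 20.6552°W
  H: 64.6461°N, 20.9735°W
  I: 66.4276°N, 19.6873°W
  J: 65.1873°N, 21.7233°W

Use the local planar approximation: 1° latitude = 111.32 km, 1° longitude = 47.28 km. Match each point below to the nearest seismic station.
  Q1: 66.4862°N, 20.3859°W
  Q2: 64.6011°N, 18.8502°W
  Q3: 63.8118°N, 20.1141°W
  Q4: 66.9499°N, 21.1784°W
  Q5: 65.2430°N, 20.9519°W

Q1 at 66.4862°N, 20.3859°W:
  F: √((-2.8717·111.32)² + (0.5954·47.28)²) = √(102193.796073 + 792.451326) = 320.9147 km
  G: √((-2.0559·111.32)² + (-0.2693·47.28)²) = √(52378.175731 + 162.116658) = 229.2167 km
  H: √((-1.8401·111.32)² + (-0.5876·47.28)²) = √(41959.397742 + 771.824411) = 206.7153 km
  I: √((-0.0586·111.32)² + (0.6986·47.28)²) = √(42.554121 + 1090.968217) = 33.6678 km
  J: √((-1.2989·111.32)² + (-1.3374·47.28)²) = √(20907.294123 + 3998.320222) = 157.8151 km
  → nearest: I (33.6678 km)
Q2 at 64.6011°N, 18.8502°W:
  F: √((-0.9866·111.32)² + (-0.9403·47.28)²) = √(12062.258117 + 1976.458992) = 118.4851 km
  G: √((-0.1708·111.32)² + (-1.8050·47.28)²) = √(361.511509 + 7282.983872) = 87.4328 km
  H: √((0.0450·111.32)² + (-2.1233·47.28)²) = √(25.094088 + 10078.076607) = 100.5145 km
  I: √((1.8265·111.32)² + (-0.8371·47.28)²) = √(41341.454143 + 1566.425050) = 207.1422 km
  J: √((0.5862·111.32)² + (-2.8731·47.28)²) = √(4258.317345 + 18452.551242) = 150.7013 km
  → nearest: G (87.4328 km)
Q3 at 63.8118°N, 20.1141°W:
  F: √((-0.1973·111.32)² + (0.3236·47.28)²) = √(482.392521 + 234.084125) = 26.7671 km
  G: √((0.6185·111.32)² + (-0.5411·47.28)²) = √(4740.518036 + 654.500532) = 73.4508 km
  H: √((0.8343·111.32)² + (-0.8594·47.28)²) = √(8625.631143 + 1650.994530) = 101.3737 km
  I: √((2.6158·111.32)² + (0.4268·47.28)²) = √(84792.114618 + 407.196238) = 291.8892 km
  J: √((1.3755·111.32)² + (-1.6092·47.28)²) = √(23445.936519 + 5788.619237) = 170.9812 km
  → nearest: F (26.7671 km)
Q4 at 66.9499°N, 21.1784°W:
  F: √((-3.3354·111.32)² + (1.3879·47.28)²) = √(137861.260224 + 4305.972851) = 377.0507 km
  G: √((-2.5196·111.32)² + (0.5232·47.28)²) = √(78670.080521 + 611.914024) = 281.5706 km
  H: √((-2.3038·111.32)² + (0.2049·47.28)²) = √(65771.226888 + 93.850989) = 256.6419 km
  I: √((-0.5223·111.32)² + (1.4911·47.28)²) = √(3380.542864 + 4970.138329) = 91.3821 km
  J: √((-1.7626·111.32)² + (-0.5449·47.28)²) = √(38499.396956 + 663.725574) = 197.8967 km
  → nearest: I (91.3821 km)
Q5 at 65.2430°N, 20.9519°W:
  F: √((-1.6285·111.32)² + (1.1614·47.28)²) = √(32864.113449 + 3015.217042) = 189.4184 km
  G: √((-0.8127·111.32)² + (0.2967·47.28)²) = √(8184.778198 + 196.784111) = 91.5509 km
  H: √((-0.5969·111.32)² + (-0.0216·47.28)²) = √(4415.191583 + 1.042947) = 66.4548 km
  I: √((1.1846·111.32)² + (1.2646·47.28)²) = √(17389.610393 + 3574.878539) = 144.7912 km
  J: √((-0.0557·111.32)² + (-0.7714·47.28)²) = √(38.446498 + 1330.191612) = 36.9951 km
  → nearest: J (36.9951 km)

Q1→I; Q2→G; Q3→F; Q4→I; Q5→J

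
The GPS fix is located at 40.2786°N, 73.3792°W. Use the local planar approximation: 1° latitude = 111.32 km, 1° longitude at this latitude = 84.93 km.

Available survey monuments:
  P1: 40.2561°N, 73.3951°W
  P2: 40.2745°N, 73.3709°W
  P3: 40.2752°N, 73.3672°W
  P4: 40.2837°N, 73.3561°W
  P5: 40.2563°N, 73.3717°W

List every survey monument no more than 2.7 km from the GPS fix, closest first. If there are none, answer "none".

P2, P3, P4, P5

Distances from 40.2786°N, 73.3792°W:
P1: √((-0.0225·111.32)² + (-0.0159·84.93)²) = √(6.273522 + 1.823545) = 2.8455 km
P2: √((-0.0041·111.32)² + (0.0083·84.93)²) = √(0.208312 + 0.496911) = 0.8398 km
P3: √((-0.0034·111.32)² + (0.0120·84.93)²) = √(0.143253 + 1.038687) = 1.0872 km
P4: √((0.0051·111.32)² + (0.0231·84.93)²) = √(0.322320 + 3.848985) = 2.0424 km
P5: √((-0.0223·111.32)² + (0.0075·84.93)²) = √(6.162488 + 0.405737) = 2.5629 km
Threshold 2.7 km: P2 (0.8398 km), P3 (1.0872 km), P4 (2.0424 km), P5 (2.5629 km) are within range.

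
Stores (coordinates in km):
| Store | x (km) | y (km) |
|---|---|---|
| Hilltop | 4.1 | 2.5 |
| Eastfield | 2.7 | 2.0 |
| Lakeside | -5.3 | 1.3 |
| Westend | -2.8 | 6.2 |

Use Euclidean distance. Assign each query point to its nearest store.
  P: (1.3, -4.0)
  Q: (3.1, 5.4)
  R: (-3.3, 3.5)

P→Eastfield; Q→Hilltop; R→Westend

P at (1.3, -4.0):
  Hilltop: 7.08 km
  Eastfield: 6.16 km
  Lakeside: 8.46 km
  Westend: 10.99 km
  → nearest: Eastfield (6.16 km)
Q at (3.1, 5.4):
  Hilltop: 3.07 km
  Eastfield: 3.42 km
  Lakeside: 9.35 km
  Westend: 5.95 km
  → nearest: Hilltop (3.07 km)
R at (-3.3, 3.5):
  Hilltop: 7.47 km
  Eastfield: 6.18 km
  Lakeside: 2.97 km
  Westend: 2.75 km
  → nearest: Westend (2.75 km)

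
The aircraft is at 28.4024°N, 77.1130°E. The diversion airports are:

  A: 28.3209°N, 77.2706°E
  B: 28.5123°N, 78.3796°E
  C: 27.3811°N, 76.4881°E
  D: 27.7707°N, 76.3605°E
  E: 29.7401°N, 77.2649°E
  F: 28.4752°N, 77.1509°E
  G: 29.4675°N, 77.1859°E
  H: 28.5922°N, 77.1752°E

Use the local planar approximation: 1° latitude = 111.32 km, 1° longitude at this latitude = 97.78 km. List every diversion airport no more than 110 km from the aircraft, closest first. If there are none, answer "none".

Distances from 28.4024°N, 77.1130°E:
A: 17.8825 km
B: 124.4509 km
C: 129.0706 km
D: 101.7790 km
E: 149.6517 km
F: 8.9112 km
G: 118.7810 km
H: 21.9865 km
Threshold 110 km: F (8.9112 km), A (17.8825 km), H (21.9865 km), D (101.7790 km) are within range.

F, A, H, D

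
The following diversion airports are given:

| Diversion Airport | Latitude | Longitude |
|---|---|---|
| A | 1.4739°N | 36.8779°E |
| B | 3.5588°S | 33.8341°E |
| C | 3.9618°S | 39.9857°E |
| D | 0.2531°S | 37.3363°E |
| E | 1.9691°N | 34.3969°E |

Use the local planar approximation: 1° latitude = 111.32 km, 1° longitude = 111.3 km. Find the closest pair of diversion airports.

A and D

Pairwise distances:
A–B: 654.7041 km
A–C: 696.9893 km
A–D: 198.9044 km
A–E: 281.5840 km
B–C: 686.1413 km
B–D: 536.0570 km
B–E: 618.5457 km
C–D: 507.3464 km
C–E: 907.0978 km
D–E: 410.1525 km
Closest pair: A–D at 198.9044 km.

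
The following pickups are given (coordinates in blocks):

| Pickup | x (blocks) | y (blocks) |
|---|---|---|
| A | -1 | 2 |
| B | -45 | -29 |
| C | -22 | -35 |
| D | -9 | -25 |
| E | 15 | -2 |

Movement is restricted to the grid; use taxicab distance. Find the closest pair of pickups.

Pairwise distances:
A–B: 75 blocks
A–C: 58 blocks
A–D: 35 blocks
A–E: 20 blocks
B–C: 29 blocks
B–D: 40 blocks
B–E: 87 blocks
C–D: 23 blocks
C–E: 70 blocks
D–E: 47 blocks
Closest pair: A–E at 20 blocks.

A and E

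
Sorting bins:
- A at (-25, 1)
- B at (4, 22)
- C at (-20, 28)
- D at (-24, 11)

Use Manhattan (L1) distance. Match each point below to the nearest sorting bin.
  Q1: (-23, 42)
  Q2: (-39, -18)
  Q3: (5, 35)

Q1 at (-23, 42):
  A: 43
  B: 47
  C: 17
  D: 32
  → nearest: C (17)
Q2 at (-39, -18):
  A: 33
  B: 83
  C: 65
  D: 44
  → nearest: A (33)
Q3 at (5, 35):
  A: 64
  B: 14
  C: 32
  D: 53
  → nearest: B (14)

Q1→C; Q2→A; Q3→B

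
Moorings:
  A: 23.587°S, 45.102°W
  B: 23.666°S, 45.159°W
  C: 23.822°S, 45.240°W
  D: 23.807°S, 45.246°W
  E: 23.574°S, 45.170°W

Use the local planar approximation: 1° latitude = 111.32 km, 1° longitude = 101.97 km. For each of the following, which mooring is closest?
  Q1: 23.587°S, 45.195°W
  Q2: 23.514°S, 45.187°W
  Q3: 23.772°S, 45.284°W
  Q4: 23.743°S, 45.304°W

Q1→E; Q2→E; Q3→D; Q4→D

Q1 at 23.587°S, 45.195°W:
  A: 9.483 km
  B: 9.530 km
  C: 26.560 km
  D: 25.036 km
  E: 2.931 km
  → nearest: E (2.931 km)
Q2 at 23.514°S, 45.187°W:
  A: 11.881 km
  B: 17.160 km
  C: 34.710 km
  D: 33.167 km
  E: 6.900 km
  → nearest: E (6.900 km)
Q3 at 23.772°S, 45.284°W:
  A: 27.723 km
  B: 17.370 km
  C: 7.149 km
  D: 5.495 km
  E: 24.919 km
  → nearest: D (5.495 km)
Q4 at 23.743°S, 45.304°W:
  A: 26.942 km
  B: 17.091 km
  C: 10.951 km
  D: 9.259 km
  E: 23.252 km
  → nearest: D (9.259 km)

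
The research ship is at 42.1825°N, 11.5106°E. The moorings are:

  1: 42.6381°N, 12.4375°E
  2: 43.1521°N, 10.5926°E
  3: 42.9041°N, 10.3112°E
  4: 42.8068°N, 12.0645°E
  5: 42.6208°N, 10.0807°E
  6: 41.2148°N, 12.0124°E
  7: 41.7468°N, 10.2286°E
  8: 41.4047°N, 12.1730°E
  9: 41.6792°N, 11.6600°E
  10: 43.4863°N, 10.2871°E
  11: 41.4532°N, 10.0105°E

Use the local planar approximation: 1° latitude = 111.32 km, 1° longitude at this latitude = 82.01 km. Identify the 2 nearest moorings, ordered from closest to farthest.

Distances from 42.1825°N, 11.5106°E:
1: √((0.4556·111.32)² + (0.9269·82.01)²) = √(2572.253851 + 5778.290715) = 91.3813 km
2: √((0.9696·111.32)² + (-0.9180·82.01)²) = √(11650.152464 + 5667.858328) = 131.5979 km
3: √((0.7216·111.32)² + (-1.1994·82.01)²) = √(6452.669840 + 9675.239243) = 126.9957 km
4: √((0.6243·111.32)² + (0.5539·82.01)²) = √(4829.843573 + 2063.461423) = 83.0259 km
5: √((0.4383·111.32)² + (-1.4299·82.01)²) = √(2380.615937 + 13751.337975) = 127.0116 km
6: √((-0.9677·111.32)² + (0.5018·82.01)²) = √(11604.538599 + 1693.537968) = 115.3173 km
7: √((-0.4357·111.32)² + (-1.2820·82.01)²) = √(2352.456033 + 11053.750920) = 115.7852 km
8: √((-0.7778·111.32)² + (0.6624·82.01)²) = √(7496.909581 + 2951.034395) = 102.2152 km
9: √((-0.5033·111.32)² + (0.1494·82.01)²) = √(3139.064620 + 150.118708) = 57.3514 km
10: √((1.3038·111.32)² + (-1.2235·82.01)²) = √(21065.333965 + 10067.962080) = 176.4463 km
11: √((-0.7293·111.32)² + (-1.5001·82.01)²) = √(6591.113988 + 15134.707984) = 147.3968 km
Sorted: 9 (57.3514 km) < 4 (83.0259 km) < 1 (91.3813 km) < 8 (102.2152 km) < …

9, 4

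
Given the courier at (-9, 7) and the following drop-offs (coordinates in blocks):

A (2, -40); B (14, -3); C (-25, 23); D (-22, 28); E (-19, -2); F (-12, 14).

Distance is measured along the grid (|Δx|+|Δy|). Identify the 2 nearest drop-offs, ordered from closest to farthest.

F, E

Distances from (-9, 7):
A: 58 blocks
B: 33 blocks
C: 32 blocks
D: 34 blocks
E: 19 blocks
F: 10 blocks
Sorted: F (10 blocks) < E (19 blocks) < C (32 blocks) < B (33 blocks) < …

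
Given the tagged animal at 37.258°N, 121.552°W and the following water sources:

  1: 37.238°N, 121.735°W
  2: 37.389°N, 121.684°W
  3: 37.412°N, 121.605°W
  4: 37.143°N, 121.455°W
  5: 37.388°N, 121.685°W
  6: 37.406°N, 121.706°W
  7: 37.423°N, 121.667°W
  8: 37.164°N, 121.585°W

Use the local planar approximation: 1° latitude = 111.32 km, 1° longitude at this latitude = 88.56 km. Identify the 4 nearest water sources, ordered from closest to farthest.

8, 4, 1, 3

Distances from 37.258°N, 121.552°W:
1: 16.359 km
2: 18.690 km
3: 17.774 km
4: 15.417 km
5: 18.659 km
6: 21.388 km
7: 21.002 km
8: 10.865 km
Sorted: 8 (10.865 km) < 4 (15.417 km) < 1 (16.359 km) < 3 (17.774 km) < 5 (18.659 km) < 2 (18.690 km) < …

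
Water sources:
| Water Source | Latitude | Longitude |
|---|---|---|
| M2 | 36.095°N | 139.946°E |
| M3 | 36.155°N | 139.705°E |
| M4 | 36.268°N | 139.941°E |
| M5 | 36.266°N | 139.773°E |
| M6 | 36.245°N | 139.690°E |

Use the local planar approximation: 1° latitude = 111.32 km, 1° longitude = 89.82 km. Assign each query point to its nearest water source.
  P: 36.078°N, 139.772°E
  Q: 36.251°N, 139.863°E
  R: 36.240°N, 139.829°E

P at 36.078°N, 139.772°E:
  M2: 15.743 km
  M3: 10.473 km
  M4: 26.034 km
  M5: 20.928 km
  M6: 19.996 km
  → nearest: M3 (10.473 km)
Q at 36.251°N, 139.863°E:
  M2: 18.898 km
  M3: 17.765 km
  M4: 7.257 km
  M5: 8.254 km
  M6: 15.553 km
  → nearest: M4 (7.257 km)
R at 36.240°N, 139.829°E:
  M2: 19.261 km
  M3: 14.614 km
  M4: 10.532 km
  M5: 5.803 km
  M6: 12.497 km
  → nearest: M5 (5.803 km)

P→M3; Q→M4; R→M5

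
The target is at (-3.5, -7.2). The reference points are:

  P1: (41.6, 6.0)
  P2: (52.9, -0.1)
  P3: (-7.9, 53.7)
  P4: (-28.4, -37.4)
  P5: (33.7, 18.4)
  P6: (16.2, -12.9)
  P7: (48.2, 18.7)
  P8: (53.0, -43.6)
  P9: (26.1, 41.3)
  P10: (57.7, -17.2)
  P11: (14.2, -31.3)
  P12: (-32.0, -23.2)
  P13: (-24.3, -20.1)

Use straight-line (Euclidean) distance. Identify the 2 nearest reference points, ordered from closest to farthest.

P6, P13

Distances from (-3.5, -7.2):
P1: √((45.1)² + (13.2)²) = √(2034.0100 + 174.2400) = 46.99
P2: √((56.4)² + (7.1)²) = √(3180.9600 + 50.4100) = 56.85
P3: √((-4.4)² + (60.9)²) = √(19.3600 + 3708.8100) = 61.06
P4: √((-24.9)² + (-30.2)²) = √(620.0100 + 912.0400) = 39.14
P5: √((37.2)² + (25.6)²) = √(1383.8400 + 655.3600) = 45.16
P6: √((19.7)² + (-5.7)²) = √(388.0900 + 32.4900) = 20.51
P7: √((51.7)² + (25.9)²) = √(2672.8900 + 670.8100) = 57.82
P8: √((56.5)² + (-36.4)²) = √(3192.2500 + 1324.9600) = 67.21
P9: √((29.6)² + (48.5)²) = √(876.1600 + 2352.2500) = 56.82
P10: √((61.2)² + (-10.0)²) = √(3745.4400 + 100.0000) = 62.01
P11: √((17.7)² + (-24.1)²) = √(313.2900 + 580.8100) = 29.90
P12: √((-28.5)² + (-16.0)²) = √(812.2500 + 256.0000) = 32.68
P13: √((-20.8)² + (-12.9)²) = √(432.6400 + 166.4100) = 24.48
Sorted: P6 (20.51) < P13 (24.48) < P11 (29.90) < P12 (32.68) < …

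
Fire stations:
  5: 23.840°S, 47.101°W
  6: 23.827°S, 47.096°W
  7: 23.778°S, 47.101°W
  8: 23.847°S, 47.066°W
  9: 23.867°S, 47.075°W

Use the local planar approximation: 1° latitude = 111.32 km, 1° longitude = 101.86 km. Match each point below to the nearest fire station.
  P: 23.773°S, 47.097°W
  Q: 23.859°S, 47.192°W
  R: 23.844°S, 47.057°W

P→7; Q→5; R→8

P at 23.773°S, 47.097°W:
  5: √((-0.067·111.32)² + (-0.004·101.86)²) = √(55.62833 + 0.16601) = 7.470 km
  6: √((-0.054·111.32)² + (0.001·101.86)²) = √(36.13549 + 0.01038) = 6.012 km
  7: √((-0.005·111.32)² + (-0.004·101.86)²) = √(0.30980 + 0.16601) = 0.690 km
  8: √((-0.074·111.32)² + (0.031·101.86)²) = √(67.85937 + 9.97082) = 8.822 km
  9: √((-0.094·111.32)² + (0.022·101.86)²) = √(109.49697 + 5.02172) = 10.701 km
  → nearest: 7 (0.690 km)
Q at 23.859°S, 47.192°W:
  5: √((0.019·111.32)² + (0.091·101.86)²) = √(4.47356 + 85.91918) = 9.508 km
  6: √((0.032·111.32)² + (0.096·101.86)²) = √(12.68955 + 95.62024) = 10.407 km
  7: √((0.081·111.32)² + (0.091·101.86)²) = √(81.30485 + 85.91918) = 12.932 km
  8: √((0.012·111.32)² + (0.126·101.86)²) = √(1.78447 + 164.72080) = 12.904 km
  9: √((-0.008·111.32)² + (0.117·101.86)²) = √(0.79310 + 142.02967) = 11.951 km
  → nearest: 5 (9.508 km)
R at 23.844°S, 47.057°W:
  5: √((0.004·111.32)² + (-0.044·101.86)²) = √(0.19827 + 20.08689) = 4.504 km
  6: √((0.017·111.32)² + (-0.039·101.86)²) = √(3.58133 + 15.78107) = 4.400 km
  7: √((0.066·111.32)² + (-0.044·101.86)²) = √(53.98017 + 20.08689) = 8.606 km
  8: √((-0.003·111.32)² + (-0.009·101.86)²) = √(0.11153 + 0.84041) = 0.976 km
  9: √((-0.023·111.32)² + (-0.018·101.86)²) = √(6.55544 + 3.36165) = 3.149 km
  → nearest: 8 (0.976 km)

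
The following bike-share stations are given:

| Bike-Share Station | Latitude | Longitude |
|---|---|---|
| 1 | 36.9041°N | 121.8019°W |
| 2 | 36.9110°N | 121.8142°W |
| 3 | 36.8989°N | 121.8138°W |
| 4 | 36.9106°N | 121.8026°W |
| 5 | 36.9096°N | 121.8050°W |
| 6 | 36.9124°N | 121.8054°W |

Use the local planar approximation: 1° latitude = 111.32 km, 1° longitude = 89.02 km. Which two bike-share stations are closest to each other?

Pairwise distances:
1–2: 1.3375 km
1–3: 1.2072 km
1–4: 0.7263 km
1–5: 0.6716 km
1–6: 0.9751 km
2–3: 1.3474 km
2–4: 1.0336 km
2–5: 0.8337 km
2–6: 0.7987 km
3–4: 1.6402 km
3–5: 1.4256 km
3–6: 1.6786 km
4–5: 0.2409 km
4–6: 0.3198 km
5–6: 0.3137 km
Closest pair: 4–5 at 0.2409 km.

4 and 5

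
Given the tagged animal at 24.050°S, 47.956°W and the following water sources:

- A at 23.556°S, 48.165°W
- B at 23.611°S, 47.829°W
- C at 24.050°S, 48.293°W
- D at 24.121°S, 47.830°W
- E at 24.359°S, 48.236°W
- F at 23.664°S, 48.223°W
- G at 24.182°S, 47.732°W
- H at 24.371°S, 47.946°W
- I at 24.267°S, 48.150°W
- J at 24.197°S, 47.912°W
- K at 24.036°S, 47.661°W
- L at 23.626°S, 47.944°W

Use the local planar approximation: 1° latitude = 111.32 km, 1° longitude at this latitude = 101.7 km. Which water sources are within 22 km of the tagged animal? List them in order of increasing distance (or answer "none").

Distances from 24.050°S, 47.956°W:
A: √((0.494·111.32)² + (-0.209·101.7)²) = √(3024.12886 + 451.78778) = 58.957 km
B: √((0.439·111.32)² + (0.127·101.7)²) = √(2388.22608 + 166.82047) = 50.547 km
C: √((0.000·111.32)² + (-0.337·101.7)²) = √(0.00000 + 1174.63167) = 34.273 km
D: √((-0.071·111.32)² + (0.126·101.7)²) = √(62.46879 + 164.20372) = 15.056 km
E: √((-0.309·111.32)² + (-0.280·101.7)²) = √(1183.21415 + 810.88258) = 44.655 km
F: √((0.386·111.32)² + (-0.267·101.7)²) = √(1846.37965 + 737.33429) = 50.830 km
G: √((-0.132·111.32)² + (0.224·101.7)²) = √(215.92069 + 518.96485) = 27.109 km
H: √((-0.321·111.32)² + (0.010·101.7)²) = √(1276.89875 + 1.03429) = 35.748 km
I: √((-0.217·111.32)² + (-0.194·101.7)²) = √(583.53359 + 389.26501) = 31.190 km
J: √((-0.147·111.32)² + (0.044·101.7)²) = √(267.78181 + 20.02384) = 16.965 km
K: √((0.014·111.32)² + (0.295·101.7)²) = √(2.42886 + 900.09000) = 30.042 km
L: √((0.424·111.32)² + (0.012·101.7)²) = √(2227.80979 + 1.48938) = 47.215 km
Threshold 22 km: D (15.056 km), J (16.965 km) are within range.

D, J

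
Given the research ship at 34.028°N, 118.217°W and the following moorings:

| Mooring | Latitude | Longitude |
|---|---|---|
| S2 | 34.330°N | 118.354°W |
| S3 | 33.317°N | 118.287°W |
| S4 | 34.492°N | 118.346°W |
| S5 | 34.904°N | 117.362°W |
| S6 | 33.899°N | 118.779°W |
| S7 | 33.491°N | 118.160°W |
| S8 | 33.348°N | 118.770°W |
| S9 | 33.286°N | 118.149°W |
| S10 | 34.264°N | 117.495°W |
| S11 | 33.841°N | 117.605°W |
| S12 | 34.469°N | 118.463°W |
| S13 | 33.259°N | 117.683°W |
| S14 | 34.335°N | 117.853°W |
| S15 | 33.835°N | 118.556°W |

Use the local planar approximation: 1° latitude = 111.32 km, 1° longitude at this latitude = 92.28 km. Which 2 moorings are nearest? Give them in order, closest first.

S2, S15

Distances from 34.028°N, 118.217°W:
S2: √((0.302·111.32)² + (-0.137·92.28)²) = √(1130.21296 + 159.82927) = 35.917 km
S3: √((-0.711·111.32)² + (-0.070·92.28)²) = √(6264.48822 + 41.72643) = 79.412 km
S4: √((0.464·111.32)² + (-0.129·92.28)²) = √(2667.97869 + 141.70807) = 53.006 km
S5: √((0.876·111.32)² + (0.855·92.28)²) = √(9509.43267 + 6225.11532) = 125.437 km
S6: √((-0.129·111.32)² + (-0.562·92.28)²) = √(206.21764 + 2689.60066) = 53.813 km
S7: √((-0.537·111.32)² + (0.057·92.28)²) = √(3573.50971 + 27.66718) = 60.010 km
S8: √((-0.680·111.32)² + (-0.553·92.28)²) = √(5730.12665 + 2604.14663) = 91.292 km
S9: √((-0.742·111.32)² + (0.068·92.28)²) = √(6822.66749 + 39.37613) = 82.837 km
S10: √((0.236·111.32)² + (0.722·92.28)²) = √(690.19276 + 4439.04520) = 71.619 km
S11: √((-0.187·111.32)² + (0.612·92.28)²) = √(433.34083 + 3189.46629) = 60.190 km
S12: √((0.441·111.32)² + (-0.246·92.28)²) = √(2410.03625 + 515.32995) = 54.087 km
S13: √((-0.769·111.32)² + (0.534·92.28)²) = √(7328.22972 + 2428.27398) = 98.775 km
S14: √((0.307·111.32)² + (0.364·92.28)²) = √(1167.94703 + 1128.28273) = 47.919 km
S15: √((-0.193·111.32)² + (-0.339·92.28)²) = √(461.59491 + 978.62108) = 37.950 km
Sorted: S2 (35.917 km) < S15 (37.950 km) < S14 (47.919 km) < S4 (53.006 km) < …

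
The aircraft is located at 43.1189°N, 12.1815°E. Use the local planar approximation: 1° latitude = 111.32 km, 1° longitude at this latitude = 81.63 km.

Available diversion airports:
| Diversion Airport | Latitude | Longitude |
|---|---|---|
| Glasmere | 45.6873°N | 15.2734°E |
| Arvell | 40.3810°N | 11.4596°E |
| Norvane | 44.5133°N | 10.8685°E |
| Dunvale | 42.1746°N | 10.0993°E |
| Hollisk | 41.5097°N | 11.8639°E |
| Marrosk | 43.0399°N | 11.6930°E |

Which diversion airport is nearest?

Marrosk

Distances from 43.1189°N, 12.1815°E:
Glasmere: 381.3772 km
Arvell: 310.4276 km
Norvane: 188.6326 km
Dunvale: 199.8497 km
Hollisk: 181.0025 km
Marrosk: 40.8345 km
Minimum: Marrosk at 40.8345 km.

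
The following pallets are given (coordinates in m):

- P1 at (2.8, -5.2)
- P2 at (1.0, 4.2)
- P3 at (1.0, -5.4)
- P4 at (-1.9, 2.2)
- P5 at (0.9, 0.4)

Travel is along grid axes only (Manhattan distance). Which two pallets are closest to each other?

Pairwise distances:
P1–P3: 2.0 m
P2–P5: 3.9 m
P4–P5: 4.6 m
P2–P4: 4.9 m
P3–P5: 5.9 m
P1–P5: 7.5 m
P2–P3: 9.6 m
P3–P4: 10.5 m
P1–P2: 11.2 m
P1–P4: 12.1 m
Closest pair: P1–P3 at 2.0 m.

P1 and P3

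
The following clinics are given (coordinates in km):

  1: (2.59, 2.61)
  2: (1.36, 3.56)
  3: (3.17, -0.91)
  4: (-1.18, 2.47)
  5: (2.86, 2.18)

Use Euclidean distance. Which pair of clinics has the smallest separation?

Pairwise distances:
1–2: √((-1.23)² + (0.95)²) = √(1.5129 + 0.9025) = 1.55 km
1–3: √((0.58)² + (-3.52)²) = √(0.3364 + 12.3904) = 3.57 km
1–4: √((-3.77)² + (-0.14)²) = √(14.2129 + 0.0196) = 3.77 km
1–5: √((0.27)² + (-0.43)²) = √(0.0729 + 0.1849) = 0.51 km
2–3: √((1.81)² + (-4.47)²) = √(3.2761 + 19.9809) = 4.82 km
2–4: √((-2.54)² + (-1.09)²) = √(6.4516 + 1.1881) = 2.76 km
2–5: √((1.50)² + (-1.38)²) = √(2.2500 + 1.9044) = 2.04 km
3–4: √((-4.35)² + (3.38)²) = √(18.9225 + 11.4244) = 5.51 km
3–5: √((-0.31)² + (3.09)²) = √(0.0961 + 9.5481) = 3.11 km
4–5: √((4.04)² + (-0.29)²) = √(16.3216 + 0.0841) = 4.05 km
Closest pair: 1–5 at 0.51 km.

1 and 5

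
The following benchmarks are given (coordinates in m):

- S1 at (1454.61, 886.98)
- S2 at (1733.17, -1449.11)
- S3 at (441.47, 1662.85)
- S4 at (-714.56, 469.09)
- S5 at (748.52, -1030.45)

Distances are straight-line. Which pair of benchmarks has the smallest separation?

Pairwise distances:
S1–S2: 2352.64 m
S1–S3: 1276.10 m
S1–S4: 2209.06 m
S1–S5: 2043.31 m
S2–S3: 3369.39 m
S2–S4: 3109.80 m
S2–S5: 1069.96 m
S3–S4: 1661.77 m
S3–S5: 2710.75 m
S4–S5: 2095.05 m
Closest pair: S2–S5 at 1069.96 m.

S2 and S5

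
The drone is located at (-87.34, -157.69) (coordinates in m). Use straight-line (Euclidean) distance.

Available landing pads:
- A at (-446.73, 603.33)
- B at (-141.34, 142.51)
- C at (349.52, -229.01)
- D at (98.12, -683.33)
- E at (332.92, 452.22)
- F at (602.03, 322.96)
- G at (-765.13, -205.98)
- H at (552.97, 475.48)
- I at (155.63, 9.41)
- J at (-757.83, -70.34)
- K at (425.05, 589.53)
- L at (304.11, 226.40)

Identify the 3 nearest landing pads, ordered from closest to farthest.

I, B, C

Distances from (-87.34, -157.69):
A: √((-359.39)² + (761.02)²) = √(129161.1721 + 579151.4404) = 841.61 m
B: √((-54.00)² + (300.20)²) = √(2916.0000 + 90120.0400) = 305.02 m
C: √((436.86)² + (-71.32)²) = √(190846.6596 + 5086.5424) = 442.64 m
D: √((185.46)² + (-525.64)²) = √(34395.4116 + 276297.4096) = 557.40 m
E: √((420.26)² + (609.91)²) = √(176618.4676 + 371990.2081) = 740.68 m
F: √((689.37)² + (480.65)²) = √(475230.9969 + 231024.4225) = 840.39 m
G: √((-677.79)² + (-48.29)²) = √(459399.2841 + 2331.9241) = 679.51 m
H: √((640.31)² + (633.17)²) = √(409996.8961 + 400904.2489) = 900.50 m
I: √((242.97)² + (167.10)²) = √(59034.4209 + 27922.4100) = 294.88 m
J: √((-670.49)² + (87.35)²) = √(449556.8401 + 7630.0225) = 676.16 m
K: √((512.39)² + (747.22)²) = √(262543.5121 + 558337.7284) = 906.02 m
L: √((391.45)² + (384.09)²) = √(153233.1025 + 147525.1281) = 548.41 m
Sorted: I (294.88 m) < B (305.02 m) < C (442.64 m) < L (548.41 m) < D (557.40 m) < …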